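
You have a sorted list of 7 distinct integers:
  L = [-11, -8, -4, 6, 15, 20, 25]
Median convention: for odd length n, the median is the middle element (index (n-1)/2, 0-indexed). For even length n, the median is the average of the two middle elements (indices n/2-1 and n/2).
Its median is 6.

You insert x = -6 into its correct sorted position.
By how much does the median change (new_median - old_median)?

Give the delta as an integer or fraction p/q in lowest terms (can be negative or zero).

Answer: -5

Derivation:
Old median = 6
After inserting x = -6: new sorted = [-11, -8, -6, -4, 6, 15, 20, 25]
New median = 1
Delta = 1 - 6 = -5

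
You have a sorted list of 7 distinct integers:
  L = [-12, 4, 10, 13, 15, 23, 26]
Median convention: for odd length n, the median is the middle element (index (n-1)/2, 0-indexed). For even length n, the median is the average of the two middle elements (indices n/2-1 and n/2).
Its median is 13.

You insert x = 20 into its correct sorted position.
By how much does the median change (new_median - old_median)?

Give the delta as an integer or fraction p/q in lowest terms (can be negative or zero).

Answer: 1

Derivation:
Old median = 13
After inserting x = 20: new sorted = [-12, 4, 10, 13, 15, 20, 23, 26]
New median = 14
Delta = 14 - 13 = 1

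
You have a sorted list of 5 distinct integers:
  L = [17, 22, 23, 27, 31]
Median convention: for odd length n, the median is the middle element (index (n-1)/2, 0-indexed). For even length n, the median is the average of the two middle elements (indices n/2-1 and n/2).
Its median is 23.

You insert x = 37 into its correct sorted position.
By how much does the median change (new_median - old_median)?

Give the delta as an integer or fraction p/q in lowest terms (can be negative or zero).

Answer: 2

Derivation:
Old median = 23
After inserting x = 37: new sorted = [17, 22, 23, 27, 31, 37]
New median = 25
Delta = 25 - 23 = 2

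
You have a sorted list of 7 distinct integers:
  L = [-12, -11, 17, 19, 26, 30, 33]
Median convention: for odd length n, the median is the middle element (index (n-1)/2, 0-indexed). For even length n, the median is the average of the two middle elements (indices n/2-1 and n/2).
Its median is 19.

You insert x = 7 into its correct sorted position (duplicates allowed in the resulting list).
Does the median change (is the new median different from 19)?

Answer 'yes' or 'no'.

Old median = 19
Insert x = 7
New median = 18
Changed? yes

Answer: yes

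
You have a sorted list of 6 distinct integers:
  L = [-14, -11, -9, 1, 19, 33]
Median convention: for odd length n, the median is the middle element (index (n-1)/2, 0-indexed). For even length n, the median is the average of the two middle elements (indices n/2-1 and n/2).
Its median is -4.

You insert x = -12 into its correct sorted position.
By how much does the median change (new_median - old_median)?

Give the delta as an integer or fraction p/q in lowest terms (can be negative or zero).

Answer: -5

Derivation:
Old median = -4
After inserting x = -12: new sorted = [-14, -12, -11, -9, 1, 19, 33]
New median = -9
Delta = -9 - -4 = -5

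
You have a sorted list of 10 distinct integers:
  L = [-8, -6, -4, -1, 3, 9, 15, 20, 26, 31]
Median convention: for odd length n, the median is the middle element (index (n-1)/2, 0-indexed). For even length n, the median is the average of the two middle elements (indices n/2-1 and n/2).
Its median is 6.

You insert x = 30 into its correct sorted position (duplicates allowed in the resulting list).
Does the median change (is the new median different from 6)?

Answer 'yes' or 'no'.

Answer: yes

Derivation:
Old median = 6
Insert x = 30
New median = 9
Changed? yes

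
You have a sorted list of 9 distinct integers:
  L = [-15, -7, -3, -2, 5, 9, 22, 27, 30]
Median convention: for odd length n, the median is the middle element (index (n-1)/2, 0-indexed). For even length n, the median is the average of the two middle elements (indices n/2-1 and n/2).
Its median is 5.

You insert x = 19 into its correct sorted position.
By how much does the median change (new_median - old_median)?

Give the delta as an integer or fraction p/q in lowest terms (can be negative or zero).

Old median = 5
After inserting x = 19: new sorted = [-15, -7, -3, -2, 5, 9, 19, 22, 27, 30]
New median = 7
Delta = 7 - 5 = 2

Answer: 2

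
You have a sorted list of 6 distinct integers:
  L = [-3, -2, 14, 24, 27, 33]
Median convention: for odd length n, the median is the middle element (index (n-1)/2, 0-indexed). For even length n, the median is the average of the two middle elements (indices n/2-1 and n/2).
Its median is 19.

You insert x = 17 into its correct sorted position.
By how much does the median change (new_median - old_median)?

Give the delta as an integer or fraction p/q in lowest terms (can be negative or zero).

Answer: -2

Derivation:
Old median = 19
After inserting x = 17: new sorted = [-3, -2, 14, 17, 24, 27, 33]
New median = 17
Delta = 17 - 19 = -2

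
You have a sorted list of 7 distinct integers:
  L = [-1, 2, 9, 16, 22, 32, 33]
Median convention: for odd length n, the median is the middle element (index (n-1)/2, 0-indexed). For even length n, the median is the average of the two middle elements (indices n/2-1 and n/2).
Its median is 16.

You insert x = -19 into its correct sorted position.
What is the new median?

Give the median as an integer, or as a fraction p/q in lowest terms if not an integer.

Old list (sorted, length 7): [-1, 2, 9, 16, 22, 32, 33]
Old median = 16
Insert x = -19
Old length odd (7). Middle was index 3 = 16.
New length even (8). New median = avg of two middle elements.
x = -19: 0 elements are < x, 7 elements are > x.
New sorted list: [-19, -1, 2, 9, 16, 22, 32, 33]
New median = 25/2

Answer: 25/2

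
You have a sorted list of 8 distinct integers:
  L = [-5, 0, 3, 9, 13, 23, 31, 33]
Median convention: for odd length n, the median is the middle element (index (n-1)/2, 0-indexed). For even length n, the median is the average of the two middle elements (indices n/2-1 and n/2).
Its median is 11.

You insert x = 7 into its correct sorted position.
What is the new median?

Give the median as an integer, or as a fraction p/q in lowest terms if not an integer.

Old list (sorted, length 8): [-5, 0, 3, 9, 13, 23, 31, 33]
Old median = 11
Insert x = 7
Old length even (8). Middle pair: indices 3,4 = 9,13.
New length odd (9). New median = single middle element.
x = 7: 3 elements are < x, 5 elements are > x.
New sorted list: [-5, 0, 3, 7, 9, 13, 23, 31, 33]
New median = 9

Answer: 9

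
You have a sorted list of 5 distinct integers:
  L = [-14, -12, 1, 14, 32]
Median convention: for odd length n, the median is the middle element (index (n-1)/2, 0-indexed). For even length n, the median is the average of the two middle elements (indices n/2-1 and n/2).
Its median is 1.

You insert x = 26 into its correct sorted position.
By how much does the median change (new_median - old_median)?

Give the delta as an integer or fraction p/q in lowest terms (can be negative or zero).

Answer: 13/2

Derivation:
Old median = 1
After inserting x = 26: new sorted = [-14, -12, 1, 14, 26, 32]
New median = 15/2
Delta = 15/2 - 1 = 13/2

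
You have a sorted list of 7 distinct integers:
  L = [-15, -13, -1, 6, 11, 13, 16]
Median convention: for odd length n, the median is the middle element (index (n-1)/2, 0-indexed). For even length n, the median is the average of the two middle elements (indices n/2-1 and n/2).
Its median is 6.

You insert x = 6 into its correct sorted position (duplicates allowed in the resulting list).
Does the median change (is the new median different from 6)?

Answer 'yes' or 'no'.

Answer: no

Derivation:
Old median = 6
Insert x = 6
New median = 6
Changed? no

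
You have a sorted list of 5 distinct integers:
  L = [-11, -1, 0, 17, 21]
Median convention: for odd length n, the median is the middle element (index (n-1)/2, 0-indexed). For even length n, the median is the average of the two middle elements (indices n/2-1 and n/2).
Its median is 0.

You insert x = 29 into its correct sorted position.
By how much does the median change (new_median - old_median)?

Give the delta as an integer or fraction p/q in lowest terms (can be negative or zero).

Answer: 17/2

Derivation:
Old median = 0
After inserting x = 29: new sorted = [-11, -1, 0, 17, 21, 29]
New median = 17/2
Delta = 17/2 - 0 = 17/2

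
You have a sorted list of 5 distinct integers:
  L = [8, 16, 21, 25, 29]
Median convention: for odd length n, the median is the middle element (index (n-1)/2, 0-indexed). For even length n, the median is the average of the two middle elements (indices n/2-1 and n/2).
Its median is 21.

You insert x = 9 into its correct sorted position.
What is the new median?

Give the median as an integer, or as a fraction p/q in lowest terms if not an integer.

Old list (sorted, length 5): [8, 16, 21, 25, 29]
Old median = 21
Insert x = 9
Old length odd (5). Middle was index 2 = 21.
New length even (6). New median = avg of two middle elements.
x = 9: 1 elements are < x, 4 elements are > x.
New sorted list: [8, 9, 16, 21, 25, 29]
New median = 37/2

Answer: 37/2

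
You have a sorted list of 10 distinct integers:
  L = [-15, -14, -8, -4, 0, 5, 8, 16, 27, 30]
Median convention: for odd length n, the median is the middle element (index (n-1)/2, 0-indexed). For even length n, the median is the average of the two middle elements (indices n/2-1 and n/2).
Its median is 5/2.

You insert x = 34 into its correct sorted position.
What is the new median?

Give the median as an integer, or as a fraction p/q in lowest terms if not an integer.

Answer: 5

Derivation:
Old list (sorted, length 10): [-15, -14, -8, -4, 0, 5, 8, 16, 27, 30]
Old median = 5/2
Insert x = 34
Old length even (10). Middle pair: indices 4,5 = 0,5.
New length odd (11). New median = single middle element.
x = 34: 10 elements are < x, 0 elements are > x.
New sorted list: [-15, -14, -8, -4, 0, 5, 8, 16, 27, 30, 34]
New median = 5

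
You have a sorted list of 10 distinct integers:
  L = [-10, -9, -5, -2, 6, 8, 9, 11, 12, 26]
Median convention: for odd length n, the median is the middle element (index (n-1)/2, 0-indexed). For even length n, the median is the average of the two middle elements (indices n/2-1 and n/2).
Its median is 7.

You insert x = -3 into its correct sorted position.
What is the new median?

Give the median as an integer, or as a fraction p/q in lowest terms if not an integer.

Old list (sorted, length 10): [-10, -9, -5, -2, 6, 8, 9, 11, 12, 26]
Old median = 7
Insert x = -3
Old length even (10). Middle pair: indices 4,5 = 6,8.
New length odd (11). New median = single middle element.
x = -3: 3 elements are < x, 7 elements are > x.
New sorted list: [-10, -9, -5, -3, -2, 6, 8, 9, 11, 12, 26]
New median = 6

Answer: 6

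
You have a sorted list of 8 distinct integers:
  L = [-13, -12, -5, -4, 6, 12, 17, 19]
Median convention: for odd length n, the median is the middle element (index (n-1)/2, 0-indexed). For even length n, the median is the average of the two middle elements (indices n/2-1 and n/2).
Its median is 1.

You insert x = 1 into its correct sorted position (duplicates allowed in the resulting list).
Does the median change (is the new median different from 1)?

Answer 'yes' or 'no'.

Old median = 1
Insert x = 1
New median = 1
Changed? no

Answer: no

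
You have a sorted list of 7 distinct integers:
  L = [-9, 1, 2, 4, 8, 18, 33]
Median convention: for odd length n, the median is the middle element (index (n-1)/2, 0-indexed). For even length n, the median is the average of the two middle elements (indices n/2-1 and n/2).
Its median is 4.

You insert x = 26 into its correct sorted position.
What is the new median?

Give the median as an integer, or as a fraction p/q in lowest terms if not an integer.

Old list (sorted, length 7): [-9, 1, 2, 4, 8, 18, 33]
Old median = 4
Insert x = 26
Old length odd (7). Middle was index 3 = 4.
New length even (8). New median = avg of two middle elements.
x = 26: 6 elements are < x, 1 elements are > x.
New sorted list: [-9, 1, 2, 4, 8, 18, 26, 33]
New median = 6

Answer: 6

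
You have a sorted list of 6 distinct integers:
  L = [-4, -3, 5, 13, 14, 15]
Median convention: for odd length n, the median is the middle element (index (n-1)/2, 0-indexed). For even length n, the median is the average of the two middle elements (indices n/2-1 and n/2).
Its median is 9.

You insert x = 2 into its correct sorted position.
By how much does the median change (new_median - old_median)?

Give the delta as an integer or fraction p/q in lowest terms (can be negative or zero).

Answer: -4

Derivation:
Old median = 9
After inserting x = 2: new sorted = [-4, -3, 2, 5, 13, 14, 15]
New median = 5
Delta = 5 - 9 = -4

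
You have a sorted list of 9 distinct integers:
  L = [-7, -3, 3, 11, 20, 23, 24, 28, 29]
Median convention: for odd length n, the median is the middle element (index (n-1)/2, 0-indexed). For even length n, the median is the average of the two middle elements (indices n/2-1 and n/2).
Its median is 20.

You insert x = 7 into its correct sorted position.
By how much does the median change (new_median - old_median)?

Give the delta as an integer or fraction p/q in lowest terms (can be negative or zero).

Answer: -9/2

Derivation:
Old median = 20
After inserting x = 7: new sorted = [-7, -3, 3, 7, 11, 20, 23, 24, 28, 29]
New median = 31/2
Delta = 31/2 - 20 = -9/2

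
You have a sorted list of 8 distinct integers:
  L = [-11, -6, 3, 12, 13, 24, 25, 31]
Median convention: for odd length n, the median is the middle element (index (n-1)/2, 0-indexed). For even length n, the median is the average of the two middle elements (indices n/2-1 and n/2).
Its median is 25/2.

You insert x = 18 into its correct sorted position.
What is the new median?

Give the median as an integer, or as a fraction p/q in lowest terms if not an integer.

Old list (sorted, length 8): [-11, -6, 3, 12, 13, 24, 25, 31]
Old median = 25/2
Insert x = 18
Old length even (8). Middle pair: indices 3,4 = 12,13.
New length odd (9). New median = single middle element.
x = 18: 5 elements are < x, 3 elements are > x.
New sorted list: [-11, -6, 3, 12, 13, 18, 24, 25, 31]
New median = 13

Answer: 13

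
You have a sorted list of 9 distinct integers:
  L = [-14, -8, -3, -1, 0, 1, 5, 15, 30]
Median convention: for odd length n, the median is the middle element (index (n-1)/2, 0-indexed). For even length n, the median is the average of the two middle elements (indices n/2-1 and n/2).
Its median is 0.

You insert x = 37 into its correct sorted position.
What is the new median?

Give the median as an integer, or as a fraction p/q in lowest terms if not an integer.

Old list (sorted, length 9): [-14, -8, -3, -1, 0, 1, 5, 15, 30]
Old median = 0
Insert x = 37
Old length odd (9). Middle was index 4 = 0.
New length even (10). New median = avg of two middle elements.
x = 37: 9 elements are < x, 0 elements are > x.
New sorted list: [-14, -8, -3, -1, 0, 1, 5, 15, 30, 37]
New median = 1/2

Answer: 1/2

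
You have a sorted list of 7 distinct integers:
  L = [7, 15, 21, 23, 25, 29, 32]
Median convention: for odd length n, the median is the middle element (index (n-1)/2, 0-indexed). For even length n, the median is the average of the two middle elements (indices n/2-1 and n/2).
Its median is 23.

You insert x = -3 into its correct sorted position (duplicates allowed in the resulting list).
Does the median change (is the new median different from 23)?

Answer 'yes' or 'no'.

Answer: yes

Derivation:
Old median = 23
Insert x = -3
New median = 22
Changed? yes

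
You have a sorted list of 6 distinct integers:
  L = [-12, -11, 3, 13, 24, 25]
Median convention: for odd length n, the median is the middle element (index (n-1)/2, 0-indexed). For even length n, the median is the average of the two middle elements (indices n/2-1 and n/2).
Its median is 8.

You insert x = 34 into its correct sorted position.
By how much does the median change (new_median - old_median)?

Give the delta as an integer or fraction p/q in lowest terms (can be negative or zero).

Answer: 5

Derivation:
Old median = 8
After inserting x = 34: new sorted = [-12, -11, 3, 13, 24, 25, 34]
New median = 13
Delta = 13 - 8 = 5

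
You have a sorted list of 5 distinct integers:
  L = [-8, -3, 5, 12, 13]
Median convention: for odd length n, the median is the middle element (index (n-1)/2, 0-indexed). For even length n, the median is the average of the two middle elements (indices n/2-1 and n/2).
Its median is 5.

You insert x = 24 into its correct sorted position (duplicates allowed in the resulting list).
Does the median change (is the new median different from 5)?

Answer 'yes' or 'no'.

Answer: yes

Derivation:
Old median = 5
Insert x = 24
New median = 17/2
Changed? yes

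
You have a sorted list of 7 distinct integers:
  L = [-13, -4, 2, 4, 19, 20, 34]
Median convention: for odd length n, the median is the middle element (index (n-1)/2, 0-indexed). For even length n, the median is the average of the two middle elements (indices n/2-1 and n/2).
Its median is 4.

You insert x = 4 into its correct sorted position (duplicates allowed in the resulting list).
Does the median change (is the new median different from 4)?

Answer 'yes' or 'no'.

Old median = 4
Insert x = 4
New median = 4
Changed? no

Answer: no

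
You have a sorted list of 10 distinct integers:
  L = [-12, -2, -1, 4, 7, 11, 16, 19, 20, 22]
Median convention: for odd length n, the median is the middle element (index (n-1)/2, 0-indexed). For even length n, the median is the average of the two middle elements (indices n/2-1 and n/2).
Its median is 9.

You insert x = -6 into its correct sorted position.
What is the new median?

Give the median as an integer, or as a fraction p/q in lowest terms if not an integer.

Answer: 7

Derivation:
Old list (sorted, length 10): [-12, -2, -1, 4, 7, 11, 16, 19, 20, 22]
Old median = 9
Insert x = -6
Old length even (10). Middle pair: indices 4,5 = 7,11.
New length odd (11). New median = single middle element.
x = -6: 1 elements are < x, 9 elements are > x.
New sorted list: [-12, -6, -2, -1, 4, 7, 11, 16, 19, 20, 22]
New median = 7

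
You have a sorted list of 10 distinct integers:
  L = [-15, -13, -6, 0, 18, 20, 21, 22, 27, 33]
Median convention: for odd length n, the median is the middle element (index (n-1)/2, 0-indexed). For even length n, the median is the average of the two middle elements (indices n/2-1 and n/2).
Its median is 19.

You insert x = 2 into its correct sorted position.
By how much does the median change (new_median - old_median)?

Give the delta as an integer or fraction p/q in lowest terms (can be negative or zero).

Old median = 19
After inserting x = 2: new sorted = [-15, -13, -6, 0, 2, 18, 20, 21, 22, 27, 33]
New median = 18
Delta = 18 - 19 = -1

Answer: -1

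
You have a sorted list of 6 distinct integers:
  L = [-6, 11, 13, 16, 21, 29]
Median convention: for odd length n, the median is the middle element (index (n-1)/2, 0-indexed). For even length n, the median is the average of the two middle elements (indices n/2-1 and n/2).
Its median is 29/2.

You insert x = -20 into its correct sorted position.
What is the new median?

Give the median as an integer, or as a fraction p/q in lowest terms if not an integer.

Old list (sorted, length 6): [-6, 11, 13, 16, 21, 29]
Old median = 29/2
Insert x = -20
Old length even (6). Middle pair: indices 2,3 = 13,16.
New length odd (7). New median = single middle element.
x = -20: 0 elements are < x, 6 elements are > x.
New sorted list: [-20, -6, 11, 13, 16, 21, 29]
New median = 13

Answer: 13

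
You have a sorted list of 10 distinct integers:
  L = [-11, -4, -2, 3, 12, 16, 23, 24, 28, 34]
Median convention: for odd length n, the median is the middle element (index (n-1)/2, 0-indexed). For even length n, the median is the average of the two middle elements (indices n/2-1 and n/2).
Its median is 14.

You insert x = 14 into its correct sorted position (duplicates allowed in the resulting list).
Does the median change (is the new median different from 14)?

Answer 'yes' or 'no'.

Old median = 14
Insert x = 14
New median = 14
Changed? no

Answer: no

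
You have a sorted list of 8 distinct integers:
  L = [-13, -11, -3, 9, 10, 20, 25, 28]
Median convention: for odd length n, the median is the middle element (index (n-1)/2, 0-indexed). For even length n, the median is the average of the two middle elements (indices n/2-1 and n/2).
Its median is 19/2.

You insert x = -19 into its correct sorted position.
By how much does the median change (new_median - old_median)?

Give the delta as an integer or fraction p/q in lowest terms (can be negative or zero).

Answer: -1/2

Derivation:
Old median = 19/2
After inserting x = -19: new sorted = [-19, -13, -11, -3, 9, 10, 20, 25, 28]
New median = 9
Delta = 9 - 19/2 = -1/2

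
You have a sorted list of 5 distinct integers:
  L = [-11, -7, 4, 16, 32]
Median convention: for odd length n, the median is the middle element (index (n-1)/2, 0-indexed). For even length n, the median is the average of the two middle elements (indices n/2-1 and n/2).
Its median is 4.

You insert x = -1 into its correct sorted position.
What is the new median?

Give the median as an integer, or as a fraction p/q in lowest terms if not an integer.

Old list (sorted, length 5): [-11, -7, 4, 16, 32]
Old median = 4
Insert x = -1
Old length odd (5). Middle was index 2 = 4.
New length even (6). New median = avg of two middle elements.
x = -1: 2 elements are < x, 3 elements are > x.
New sorted list: [-11, -7, -1, 4, 16, 32]
New median = 3/2

Answer: 3/2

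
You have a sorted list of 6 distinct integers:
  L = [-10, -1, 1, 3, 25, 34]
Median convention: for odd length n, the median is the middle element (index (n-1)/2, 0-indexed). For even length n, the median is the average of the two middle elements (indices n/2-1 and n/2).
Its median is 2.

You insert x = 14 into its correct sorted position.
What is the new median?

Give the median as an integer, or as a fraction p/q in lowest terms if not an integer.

Answer: 3

Derivation:
Old list (sorted, length 6): [-10, -1, 1, 3, 25, 34]
Old median = 2
Insert x = 14
Old length even (6). Middle pair: indices 2,3 = 1,3.
New length odd (7). New median = single middle element.
x = 14: 4 elements are < x, 2 elements are > x.
New sorted list: [-10, -1, 1, 3, 14, 25, 34]
New median = 3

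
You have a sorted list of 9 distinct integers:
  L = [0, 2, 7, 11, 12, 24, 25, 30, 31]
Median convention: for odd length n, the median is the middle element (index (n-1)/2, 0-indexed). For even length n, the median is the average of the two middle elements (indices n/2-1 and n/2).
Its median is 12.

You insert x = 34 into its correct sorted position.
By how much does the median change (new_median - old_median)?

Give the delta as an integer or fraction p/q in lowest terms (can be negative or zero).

Old median = 12
After inserting x = 34: new sorted = [0, 2, 7, 11, 12, 24, 25, 30, 31, 34]
New median = 18
Delta = 18 - 12 = 6

Answer: 6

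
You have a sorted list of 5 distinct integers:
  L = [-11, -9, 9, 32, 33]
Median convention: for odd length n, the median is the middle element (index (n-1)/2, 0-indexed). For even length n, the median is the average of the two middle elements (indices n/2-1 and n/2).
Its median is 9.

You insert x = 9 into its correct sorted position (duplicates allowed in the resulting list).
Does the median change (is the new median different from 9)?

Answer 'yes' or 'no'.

Old median = 9
Insert x = 9
New median = 9
Changed? no

Answer: no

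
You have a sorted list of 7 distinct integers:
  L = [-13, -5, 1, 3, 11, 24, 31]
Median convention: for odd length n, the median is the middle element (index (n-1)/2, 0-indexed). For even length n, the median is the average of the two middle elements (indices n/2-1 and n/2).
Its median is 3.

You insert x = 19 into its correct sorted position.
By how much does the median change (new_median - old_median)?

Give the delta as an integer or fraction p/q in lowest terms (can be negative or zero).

Old median = 3
After inserting x = 19: new sorted = [-13, -5, 1, 3, 11, 19, 24, 31]
New median = 7
Delta = 7 - 3 = 4

Answer: 4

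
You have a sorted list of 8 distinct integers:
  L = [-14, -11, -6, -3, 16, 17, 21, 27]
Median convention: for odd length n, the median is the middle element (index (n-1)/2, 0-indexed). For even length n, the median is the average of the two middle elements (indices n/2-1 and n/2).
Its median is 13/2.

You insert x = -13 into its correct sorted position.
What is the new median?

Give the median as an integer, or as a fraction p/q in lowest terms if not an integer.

Answer: -3

Derivation:
Old list (sorted, length 8): [-14, -11, -6, -3, 16, 17, 21, 27]
Old median = 13/2
Insert x = -13
Old length even (8). Middle pair: indices 3,4 = -3,16.
New length odd (9). New median = single middle element.
x = -13: 1 elements are < x, 7 elements are > x.
New sorted list: [-14, -13, -11, -6, -3, 16, 17, 21, 27]
New median = -3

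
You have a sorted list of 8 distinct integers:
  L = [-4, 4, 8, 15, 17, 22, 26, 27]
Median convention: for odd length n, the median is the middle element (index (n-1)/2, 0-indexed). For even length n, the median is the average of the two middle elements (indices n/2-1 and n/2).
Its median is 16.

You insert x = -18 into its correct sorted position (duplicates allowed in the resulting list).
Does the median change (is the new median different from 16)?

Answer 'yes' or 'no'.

Old median = 16
Insert x = -18
New median = 15
Changed? yes

Answer: yes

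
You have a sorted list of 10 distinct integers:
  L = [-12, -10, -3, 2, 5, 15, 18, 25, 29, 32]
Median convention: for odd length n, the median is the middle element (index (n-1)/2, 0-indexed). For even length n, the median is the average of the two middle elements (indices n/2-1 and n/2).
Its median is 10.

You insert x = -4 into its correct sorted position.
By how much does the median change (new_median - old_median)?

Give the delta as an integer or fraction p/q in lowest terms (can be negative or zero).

Answer: -5

Derivation:
Old median = 10
After inserting x = -4: new sorted = [-12, -10, -4, -3, 2, 5, 15, 18, 25, 29, 32]
New median = 5
Delta = 5 - 10 = -5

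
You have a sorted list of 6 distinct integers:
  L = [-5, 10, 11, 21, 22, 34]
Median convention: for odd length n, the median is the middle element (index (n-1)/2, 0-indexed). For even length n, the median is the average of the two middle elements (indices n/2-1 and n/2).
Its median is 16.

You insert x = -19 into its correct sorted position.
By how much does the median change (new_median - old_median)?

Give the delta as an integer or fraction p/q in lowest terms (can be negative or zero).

Answer: -5

Derivation:
Old median = 16
After inserting x = -19: new sorted = [-19, -5, 10, 11, 21, 22, 34]
New median = 11
Delta = 11 - 16 = -5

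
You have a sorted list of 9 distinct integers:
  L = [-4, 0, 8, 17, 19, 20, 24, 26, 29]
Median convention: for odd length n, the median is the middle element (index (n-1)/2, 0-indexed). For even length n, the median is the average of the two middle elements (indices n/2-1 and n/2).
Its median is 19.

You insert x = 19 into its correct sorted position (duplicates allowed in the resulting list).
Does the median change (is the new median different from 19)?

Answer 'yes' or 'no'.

Answer: no

Derivation:
Old median = 19
Insert x = 19
New median = 19
Changed? no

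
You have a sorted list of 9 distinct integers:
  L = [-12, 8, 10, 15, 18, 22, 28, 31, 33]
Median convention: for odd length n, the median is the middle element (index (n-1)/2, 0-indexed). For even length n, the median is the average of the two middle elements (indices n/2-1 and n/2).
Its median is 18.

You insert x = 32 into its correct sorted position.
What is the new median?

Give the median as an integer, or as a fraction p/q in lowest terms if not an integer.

Answer: 20

Derivation:
Old list (sorted, length 9): [-12, 8, 10, 15, 18, 22, 28, 31, 33]
Old median = 18
Insert x = 32
Old length odd (9). Middle was index 4 = 18.
New length even (10). New median = avg of two middle elements.
x = 32: 8 elements are < x, 1 elements are > x.
New sorted list: [-12, 8, 10, 15, 18, 22, 28, 31, 32, 33]
New median = 20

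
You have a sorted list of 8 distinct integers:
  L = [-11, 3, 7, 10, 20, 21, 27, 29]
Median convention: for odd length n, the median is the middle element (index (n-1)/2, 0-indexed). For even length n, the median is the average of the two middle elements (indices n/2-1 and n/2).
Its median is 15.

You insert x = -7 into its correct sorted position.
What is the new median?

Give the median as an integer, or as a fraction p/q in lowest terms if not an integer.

Answer: 10

Derivation:
Old list (sorted, length 8): [-11, 3, 7, 10, 20, 21, 27, 29]
Old median = 15
Insert x = -7
Old length even (8). Middle pair: indices 3,4 = 10,20.
New length odd (9). New median = single middle element.
x = -7: 1 elements are < x, 7 elements are > x.
New sorted list: [-11, -7, 3, 7, 10, 20, 21, 27, 29]
New median = 10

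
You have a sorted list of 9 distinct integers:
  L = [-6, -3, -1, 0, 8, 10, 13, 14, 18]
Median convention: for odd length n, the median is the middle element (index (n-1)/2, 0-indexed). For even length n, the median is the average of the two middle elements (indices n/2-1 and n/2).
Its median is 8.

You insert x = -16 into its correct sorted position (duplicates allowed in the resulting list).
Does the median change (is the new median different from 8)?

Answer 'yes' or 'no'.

Old median = 8
Insert x = -16
New median = 4
Changed? yes

Answer: yes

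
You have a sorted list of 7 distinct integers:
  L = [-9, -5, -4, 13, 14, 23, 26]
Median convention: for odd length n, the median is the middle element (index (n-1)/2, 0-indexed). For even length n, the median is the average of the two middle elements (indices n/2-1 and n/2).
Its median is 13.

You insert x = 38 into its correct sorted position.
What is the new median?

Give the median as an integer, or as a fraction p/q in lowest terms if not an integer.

Old list (sorted, length 7): [-9, -5, -4, 13, 14, 23, 26]
Old median = 13
Insert x = 38
Old length odd (7). Middle was index 3 = 13.
New length even (8). New median = avg of two middle elements.
x = 38: 7 elements are < x, 0 elements are > x.
New sorted list: [-9, -5, -4, 13, 14, 23, 26, 38]
New median = 27/2

Answer: 27/2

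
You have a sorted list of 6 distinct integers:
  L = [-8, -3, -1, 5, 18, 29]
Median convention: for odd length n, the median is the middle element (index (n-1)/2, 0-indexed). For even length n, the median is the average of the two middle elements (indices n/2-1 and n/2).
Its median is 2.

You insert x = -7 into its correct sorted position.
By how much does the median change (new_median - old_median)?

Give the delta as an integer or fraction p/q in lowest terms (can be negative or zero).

Answer: -3

Derivation:
Old median = 2
After inserting x = -7: new sorted = [-8, -7, -3, -1, 5, 18, 29]
New median = -1
Delta = -1 - 2 = -3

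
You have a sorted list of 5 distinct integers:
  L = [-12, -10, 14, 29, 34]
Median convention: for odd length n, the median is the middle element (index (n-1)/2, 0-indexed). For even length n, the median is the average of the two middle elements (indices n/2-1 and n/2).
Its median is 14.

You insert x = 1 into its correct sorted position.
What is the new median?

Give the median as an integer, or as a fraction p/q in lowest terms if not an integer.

Old list (sorted, length 5): [-12, -10, 14, 29, 34]
Old median = 14
Insert x = 1
Old length odd (5). Middle was index 2 = 14.
New length even (6). New median = avg of two middle elements.
x = 1: 2 elements are < x, 3 elements are > x.
New sorted list: [-12, -10, 1, 14, 29, 34]
New median = 15/2

Answer: 15/2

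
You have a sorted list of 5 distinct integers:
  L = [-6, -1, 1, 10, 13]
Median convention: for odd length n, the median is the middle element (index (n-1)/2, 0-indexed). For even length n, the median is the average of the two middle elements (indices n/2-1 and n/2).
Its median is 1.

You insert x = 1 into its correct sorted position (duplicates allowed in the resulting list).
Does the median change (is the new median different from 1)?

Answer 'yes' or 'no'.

Old median = 1
Insert x = 1
New median = 1
Changed? no

Answer: no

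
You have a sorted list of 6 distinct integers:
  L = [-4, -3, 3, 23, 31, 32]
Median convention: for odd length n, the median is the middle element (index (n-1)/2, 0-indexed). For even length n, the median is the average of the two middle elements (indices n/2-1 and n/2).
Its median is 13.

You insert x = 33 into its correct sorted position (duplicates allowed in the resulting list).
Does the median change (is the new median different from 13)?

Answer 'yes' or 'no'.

Answer: yes

Derivation:
Old median = 13
Insert x = 33
New median = 23
Changed? yes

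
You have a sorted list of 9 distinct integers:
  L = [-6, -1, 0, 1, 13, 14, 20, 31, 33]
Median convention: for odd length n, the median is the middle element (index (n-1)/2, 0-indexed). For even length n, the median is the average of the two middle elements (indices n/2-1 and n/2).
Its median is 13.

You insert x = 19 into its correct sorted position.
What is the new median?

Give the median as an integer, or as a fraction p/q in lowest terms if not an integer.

Old list (sorted, length 9): [-6, -1, 0, 1, 13, 14, 20, 31, 33]
Old median = 13
Insert x = 19
Old length odd (9). Middle was index 4 = 13.
New length even (10). New median = avg of two middle elements.
x = 19: 6 elements are < x, 3 elements are > x.
New sorted list: [-6, -1, 0, 1, 13, 14, 19, 20, 31, 33]
New median = 27/2

Answer: 27/2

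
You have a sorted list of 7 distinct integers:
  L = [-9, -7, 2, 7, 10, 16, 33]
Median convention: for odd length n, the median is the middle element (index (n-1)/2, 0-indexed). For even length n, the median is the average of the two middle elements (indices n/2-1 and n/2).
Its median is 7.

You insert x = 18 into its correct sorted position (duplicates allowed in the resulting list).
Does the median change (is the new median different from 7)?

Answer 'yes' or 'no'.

Old median = 7
Insert x = 18
New median = 17/2
Changed? yes

Answer: yes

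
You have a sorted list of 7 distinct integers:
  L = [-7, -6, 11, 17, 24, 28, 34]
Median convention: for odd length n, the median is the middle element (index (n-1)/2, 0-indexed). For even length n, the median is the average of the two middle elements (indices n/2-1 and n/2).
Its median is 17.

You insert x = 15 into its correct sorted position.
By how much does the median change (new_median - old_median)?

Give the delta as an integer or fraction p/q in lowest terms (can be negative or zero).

Answer: -1

Derivation:
Old median = 17
After inserting x = 15: new sorted = [-7, -6, 11, 15, 17, 24, 28, 34]
New median = 16
Delta = 16 - 17 = -1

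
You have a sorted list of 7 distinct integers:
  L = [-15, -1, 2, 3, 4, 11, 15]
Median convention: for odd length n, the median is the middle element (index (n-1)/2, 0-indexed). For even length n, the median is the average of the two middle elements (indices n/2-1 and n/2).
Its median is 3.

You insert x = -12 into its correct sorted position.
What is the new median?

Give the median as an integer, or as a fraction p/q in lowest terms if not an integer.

Old list (sorted, length 7): [-15, -1, 2, 3, 4, 11, 15]
Old median = 3
Insert x = -12
Old length odd (7). Middle was index 3 = 3.
New length even (8). New median = avg of two middle elements.
x = -12: 1 elements are < x, 6 elements are > x.
New sorted list: [-15, -12, -1, 2, 3, 4, 11, 15]
New median = 5/2

Answer: 5/2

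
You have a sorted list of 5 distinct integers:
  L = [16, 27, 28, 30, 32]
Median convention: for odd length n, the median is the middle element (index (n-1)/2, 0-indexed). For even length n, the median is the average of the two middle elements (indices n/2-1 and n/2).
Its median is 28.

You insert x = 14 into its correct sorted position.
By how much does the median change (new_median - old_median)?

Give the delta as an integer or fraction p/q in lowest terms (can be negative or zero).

Answer: -1/2

Derivation:
Old median = 28
After inserting x = 14: new sorted = [14, 16, 27, 28, 30, 32]
New median = 55/2
Delta = 55/2 - 28 = -1/2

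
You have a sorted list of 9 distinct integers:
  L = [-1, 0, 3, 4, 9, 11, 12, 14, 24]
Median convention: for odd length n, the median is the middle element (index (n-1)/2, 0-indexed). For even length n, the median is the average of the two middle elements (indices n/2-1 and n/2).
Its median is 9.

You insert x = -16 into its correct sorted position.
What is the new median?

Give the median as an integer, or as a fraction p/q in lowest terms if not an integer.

Old list (sorted, length 9): [-1, 0, 3, 4, 9, 11, 12, 14, 24]
Old median = 9
Insert x = -16
Old length odd (9). Middle was index 4 = 9.
New length even (10). New median = avg of two middle elements.
x = -16: 0 elements are < x, 9 elements are > x.
New sorted list: [-16, -1, 0, 3, 4, 9, 11, 12, 14, 24]
New median = 13/2

Answer: 13/2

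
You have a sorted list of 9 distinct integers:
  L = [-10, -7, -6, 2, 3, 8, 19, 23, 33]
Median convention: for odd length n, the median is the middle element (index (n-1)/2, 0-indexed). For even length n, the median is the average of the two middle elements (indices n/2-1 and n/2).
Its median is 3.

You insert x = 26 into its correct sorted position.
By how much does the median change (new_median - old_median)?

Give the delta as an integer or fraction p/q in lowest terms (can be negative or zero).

Old median = 3
After inserting x = 26: new sorted = [-10, -7, -6, 2, 3, 8, 19, 23, 26, 33]
New median = 11/2
Delta = 11/2 - 3 = 5/2

Answer: 5/2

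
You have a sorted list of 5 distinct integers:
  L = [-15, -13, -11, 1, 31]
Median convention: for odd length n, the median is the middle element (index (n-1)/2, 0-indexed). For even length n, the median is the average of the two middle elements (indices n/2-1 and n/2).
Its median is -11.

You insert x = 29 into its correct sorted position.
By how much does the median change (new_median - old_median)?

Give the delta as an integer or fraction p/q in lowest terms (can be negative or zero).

Old median = -11
After inserting x = 29: new sorted = [-15, -13, -11, 1, 29, 31]
New median = -5
Delta = -5 - -11 = 6

Answer: 6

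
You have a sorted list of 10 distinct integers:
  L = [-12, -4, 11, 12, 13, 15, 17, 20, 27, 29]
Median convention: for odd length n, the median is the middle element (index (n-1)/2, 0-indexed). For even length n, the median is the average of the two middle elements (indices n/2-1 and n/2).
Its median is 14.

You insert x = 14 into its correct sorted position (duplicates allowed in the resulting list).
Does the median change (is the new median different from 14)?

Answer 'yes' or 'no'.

Answer: no

Derivation:
Old median = 14
Insert x = 14
New median = 14
Changed? no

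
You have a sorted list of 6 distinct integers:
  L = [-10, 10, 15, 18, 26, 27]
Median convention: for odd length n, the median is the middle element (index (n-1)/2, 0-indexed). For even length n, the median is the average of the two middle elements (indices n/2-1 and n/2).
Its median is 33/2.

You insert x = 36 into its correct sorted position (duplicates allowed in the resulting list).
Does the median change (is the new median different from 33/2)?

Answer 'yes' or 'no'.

Answer: yes

Derivation:
Old median = 33/2
Insert x = 36
New median = 18
Changed? yes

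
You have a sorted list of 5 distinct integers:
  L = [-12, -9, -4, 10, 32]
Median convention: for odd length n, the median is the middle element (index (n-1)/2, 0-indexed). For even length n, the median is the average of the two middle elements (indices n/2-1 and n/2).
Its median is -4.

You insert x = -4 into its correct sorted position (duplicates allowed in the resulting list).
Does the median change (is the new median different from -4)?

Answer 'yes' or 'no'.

Old median = -4
Insert x = -4
New median = -4
Changed? no

Answer: no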